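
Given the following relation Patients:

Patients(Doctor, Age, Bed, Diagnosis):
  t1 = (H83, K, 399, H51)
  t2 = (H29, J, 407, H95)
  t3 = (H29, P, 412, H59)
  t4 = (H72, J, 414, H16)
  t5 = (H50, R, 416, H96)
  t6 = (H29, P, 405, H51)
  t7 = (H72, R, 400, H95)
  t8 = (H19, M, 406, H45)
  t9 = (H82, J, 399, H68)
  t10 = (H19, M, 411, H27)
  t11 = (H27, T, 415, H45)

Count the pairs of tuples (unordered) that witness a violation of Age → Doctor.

Age=J: violating pairs (2,4), (2,9), (4,9) — 3 pairs.
Age=P: all 2 rows agree on Doctor — 0 pairs.
Age=R: violating pairs (5,7) — 1 pair.
Age=M: all 2 rows agree on Doctor — 0 pairs.

4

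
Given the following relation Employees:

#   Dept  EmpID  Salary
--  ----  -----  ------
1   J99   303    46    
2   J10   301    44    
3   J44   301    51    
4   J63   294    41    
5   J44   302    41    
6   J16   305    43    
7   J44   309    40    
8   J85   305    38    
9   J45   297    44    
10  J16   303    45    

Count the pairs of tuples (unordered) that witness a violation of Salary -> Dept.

2

Salary=44: violating pairs (2,9) — 1 pair.
Salary=41: violating pairs (4,5) — 1 pair.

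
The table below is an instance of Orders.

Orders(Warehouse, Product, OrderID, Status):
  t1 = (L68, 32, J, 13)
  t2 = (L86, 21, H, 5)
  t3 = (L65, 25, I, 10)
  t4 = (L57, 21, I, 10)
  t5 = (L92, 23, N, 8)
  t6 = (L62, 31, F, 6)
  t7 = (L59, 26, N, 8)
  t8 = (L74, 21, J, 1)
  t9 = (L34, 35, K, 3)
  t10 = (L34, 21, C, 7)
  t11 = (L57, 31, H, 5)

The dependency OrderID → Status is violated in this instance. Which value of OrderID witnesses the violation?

J

OrderID=J: rows 1, 8 → Status takes values {13, 1} — violation
OrderID=H: rows 2, 11 → Status = 5, 5 ✓
OrderID=I: rows 3, 4 → Status = 10, 10 ✓
OrderID=N: rows 5, 7 → Status = 8, 8 ✓
OrderID=F: row 6 → Status = 6 ✓
OrderID=K: row 9 → Status = 3 ✓
OrderID=C: row 10 → Status = 7 ✓
The only OrderID value with inconsistent Status is OrderID=J.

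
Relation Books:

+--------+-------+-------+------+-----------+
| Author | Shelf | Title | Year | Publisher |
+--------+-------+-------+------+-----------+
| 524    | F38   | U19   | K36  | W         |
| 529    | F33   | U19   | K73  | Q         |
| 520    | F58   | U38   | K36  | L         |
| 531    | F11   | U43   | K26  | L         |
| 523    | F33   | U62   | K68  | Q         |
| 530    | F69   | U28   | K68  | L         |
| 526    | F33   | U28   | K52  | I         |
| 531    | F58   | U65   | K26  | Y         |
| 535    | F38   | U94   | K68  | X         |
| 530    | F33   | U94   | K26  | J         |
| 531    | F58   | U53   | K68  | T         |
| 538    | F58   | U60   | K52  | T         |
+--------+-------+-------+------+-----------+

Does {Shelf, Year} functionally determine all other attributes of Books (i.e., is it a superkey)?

Yes

All 12 rows have distinct {Shelf, Year} values, so {Shelf, Year} → (all attributes) holds and {Shelf, Year} is a superkey.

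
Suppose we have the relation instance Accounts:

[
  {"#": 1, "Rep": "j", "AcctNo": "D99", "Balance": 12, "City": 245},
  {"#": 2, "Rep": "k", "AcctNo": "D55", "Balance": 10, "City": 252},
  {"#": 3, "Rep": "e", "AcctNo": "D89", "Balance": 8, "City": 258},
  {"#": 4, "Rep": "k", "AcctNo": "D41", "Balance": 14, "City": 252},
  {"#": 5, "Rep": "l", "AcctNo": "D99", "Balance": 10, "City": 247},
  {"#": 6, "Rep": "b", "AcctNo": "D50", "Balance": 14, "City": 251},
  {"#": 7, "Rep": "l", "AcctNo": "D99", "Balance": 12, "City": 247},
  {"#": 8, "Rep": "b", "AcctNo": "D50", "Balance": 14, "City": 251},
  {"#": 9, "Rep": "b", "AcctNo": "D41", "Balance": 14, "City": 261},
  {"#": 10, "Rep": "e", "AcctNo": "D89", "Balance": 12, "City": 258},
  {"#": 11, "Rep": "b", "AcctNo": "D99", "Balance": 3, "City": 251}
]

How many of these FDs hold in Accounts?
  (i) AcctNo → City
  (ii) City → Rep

(i) AcctNo → City: AcctNo=D99: rows 1, 5, 7, 11 → City takes values {245, 247, 251} — violation; AcctNo=D41: rows 4, 9 → City takes values {252, 261} — violation — fails.
(ii) City → Rep: every LHS value maps to a single RHS value — holds.
1 of the 2 dependencies holds.

1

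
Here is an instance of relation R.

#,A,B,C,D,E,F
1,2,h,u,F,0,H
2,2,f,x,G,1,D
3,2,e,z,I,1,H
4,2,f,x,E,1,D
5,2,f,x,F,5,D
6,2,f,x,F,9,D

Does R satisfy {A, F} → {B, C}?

No

(A=2, F=H): rows 1, 3 → {B,C} takes values {(h, u), (e, z)} — violation
(A=2, F=D): rows 2, 4, 5, 6 → {B,C} = (f, x), (f, x), (f, x), (f, x) ✓
Two rows agree on {A, F} but differ on {B, C}, so {A, F} → {B, C} does not hold.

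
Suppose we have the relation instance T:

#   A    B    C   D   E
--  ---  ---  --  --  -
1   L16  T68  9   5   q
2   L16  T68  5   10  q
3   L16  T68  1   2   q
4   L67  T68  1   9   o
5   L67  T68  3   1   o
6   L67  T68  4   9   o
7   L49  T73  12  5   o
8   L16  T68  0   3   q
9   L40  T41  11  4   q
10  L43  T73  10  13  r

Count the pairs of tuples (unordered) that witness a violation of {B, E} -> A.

0

(B=T68, E=q): all 4 rows agree on A — 0 pairs.
(B=T68, E=o): all 3 rows agree on A — 0 pairs.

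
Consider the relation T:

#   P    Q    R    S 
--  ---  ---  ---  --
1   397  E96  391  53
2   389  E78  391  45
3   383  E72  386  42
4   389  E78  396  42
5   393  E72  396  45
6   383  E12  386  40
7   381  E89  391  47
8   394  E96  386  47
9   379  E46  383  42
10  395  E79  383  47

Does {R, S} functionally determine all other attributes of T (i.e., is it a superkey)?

All 10 rows have distinct {R, S} values, so {R, S} → (all attributes) holds and {R, S} is a superkey.

Yes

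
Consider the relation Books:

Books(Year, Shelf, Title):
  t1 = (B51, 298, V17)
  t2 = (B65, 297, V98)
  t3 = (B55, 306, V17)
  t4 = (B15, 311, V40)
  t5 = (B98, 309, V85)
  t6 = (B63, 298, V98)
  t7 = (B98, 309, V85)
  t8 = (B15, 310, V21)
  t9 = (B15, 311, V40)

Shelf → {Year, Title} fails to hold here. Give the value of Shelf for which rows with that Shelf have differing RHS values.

Shelf=298: rows 1, 6 → {Year,Title} takes values {(B51, V17), (B63, V98)} — violation
Shelf=297: row 2 → {Year,Title} = (B65, V98) ✓
Shelf=306: row 3 → {Year,Title} = (B55, V17) ✓
Shelf=311: rows 4, 9 → {Year,Title} = (B15, V40), (B15, V40) ✓
Shelf=309: rows 5, 7 → {Year,Title} = (B98, V85), (B98, V85) ✓
Shelf=310: row 8 → {Year,Title} = (B15, V21) ✓
The only Shelf value with inconsistent RHS is Shelf=298.

298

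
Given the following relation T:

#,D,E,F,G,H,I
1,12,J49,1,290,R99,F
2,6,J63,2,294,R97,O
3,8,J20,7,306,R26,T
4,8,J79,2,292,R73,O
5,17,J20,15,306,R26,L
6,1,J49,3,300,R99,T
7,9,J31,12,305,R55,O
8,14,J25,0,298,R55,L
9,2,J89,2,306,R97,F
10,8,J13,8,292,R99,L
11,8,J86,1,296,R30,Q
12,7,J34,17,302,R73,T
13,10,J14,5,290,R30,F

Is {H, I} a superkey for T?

All 13 rows have distinct {H, I} values, so {H, I} → (all attributes) holds and {H, I} is a superkey.

Yes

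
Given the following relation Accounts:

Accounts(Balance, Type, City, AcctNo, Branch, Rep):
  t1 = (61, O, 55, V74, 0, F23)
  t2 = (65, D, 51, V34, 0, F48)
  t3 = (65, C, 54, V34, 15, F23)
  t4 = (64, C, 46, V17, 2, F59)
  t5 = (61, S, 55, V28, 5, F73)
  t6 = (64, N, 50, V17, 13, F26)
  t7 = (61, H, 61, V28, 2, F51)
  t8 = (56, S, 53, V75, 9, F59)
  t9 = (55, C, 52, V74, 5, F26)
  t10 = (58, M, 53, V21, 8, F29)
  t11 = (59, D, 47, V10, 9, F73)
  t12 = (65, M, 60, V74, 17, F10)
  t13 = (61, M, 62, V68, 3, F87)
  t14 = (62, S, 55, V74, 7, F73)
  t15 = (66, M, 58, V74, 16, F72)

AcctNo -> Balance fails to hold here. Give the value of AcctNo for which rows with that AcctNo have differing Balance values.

V74

AcctNo=V74: rows 1, 9, 12, 14, 15 → Balance takes values {61, 55, 65, 62, 66} — violation
AcctNo=V34: rows 2, 3 → Balance = 65, 65 ✓
AcctNo=V17: rows 4, 6 → Balance = 64, 64 ✓
AcctNo=V28: rows 5, 7 → Balance = 61, 61 ✓
AcctNo=V75: row 8 → Balance = 56 ✓
AcctNo=V21: row 10 → Balance = 58 ✓
AcctNo=V10: row 11 → Balance = 59 ✓
AcctNo=V68: row 13 → Balance = 61 ✓
The only AcctNo value with inconsistent Balance is AcctNo=V74.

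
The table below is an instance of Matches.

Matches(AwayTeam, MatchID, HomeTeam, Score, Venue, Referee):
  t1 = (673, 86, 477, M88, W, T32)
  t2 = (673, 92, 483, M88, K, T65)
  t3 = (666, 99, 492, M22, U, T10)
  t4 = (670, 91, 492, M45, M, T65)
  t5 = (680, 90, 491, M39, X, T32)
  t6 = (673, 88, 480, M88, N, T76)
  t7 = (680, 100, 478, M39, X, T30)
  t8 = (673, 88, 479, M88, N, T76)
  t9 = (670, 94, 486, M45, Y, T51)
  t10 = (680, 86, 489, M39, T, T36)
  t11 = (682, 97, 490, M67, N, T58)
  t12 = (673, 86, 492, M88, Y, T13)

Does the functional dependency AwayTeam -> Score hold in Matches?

AwayTeam=673: rows 1, 2, 6, 8, 12 → Score = M88, M88, M88, M88, M88 ✓
AwayTeam=666: row 3 → Score = M22 ✓
AwayTeam=670: rows 4, 9 → Score = M45, M45 ✓
AwayTeam=680: rows 5, 7, 10 → Score = M39, M39, M39 ✓
AwayTeam=682: row 11 → Score = M67 ✓
Every AwayTeam value is associated with a single Score value, so AwayTeam -> Score holds.

Yes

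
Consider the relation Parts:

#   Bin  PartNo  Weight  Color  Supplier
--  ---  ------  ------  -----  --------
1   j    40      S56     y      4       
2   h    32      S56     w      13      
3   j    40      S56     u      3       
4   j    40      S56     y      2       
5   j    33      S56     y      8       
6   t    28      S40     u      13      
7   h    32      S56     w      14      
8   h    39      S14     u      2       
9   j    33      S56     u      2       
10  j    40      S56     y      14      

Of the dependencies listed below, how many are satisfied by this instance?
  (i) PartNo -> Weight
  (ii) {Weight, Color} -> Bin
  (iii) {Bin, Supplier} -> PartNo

2

(i) PartNo -> Weight: every LHS value maps to a single RHS value — holds.
(ii) {Weight, Color} -> Bin: every LHS value maps to a single RHS value — holds.
(iii) {Bin, Supplier} -> PartNo: (Bin=j, Supplier=2): rows 4, 9 → PartNo takes values {40, 33} — violation — fails.
2 of the 3 dependencies hold.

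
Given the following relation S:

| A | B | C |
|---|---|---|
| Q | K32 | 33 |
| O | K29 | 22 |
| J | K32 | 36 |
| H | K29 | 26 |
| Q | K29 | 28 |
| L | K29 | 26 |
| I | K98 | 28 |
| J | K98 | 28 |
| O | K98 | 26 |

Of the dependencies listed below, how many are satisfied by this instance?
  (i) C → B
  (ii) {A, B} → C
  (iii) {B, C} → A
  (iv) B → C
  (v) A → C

(i) C → B: C=26: 3 rows → B takes values {K29, K98} — violation; C=28: 3 rows → B takes values {K29, K98} — violation — fails.
(ii) {A, B} → C: every LHS value maps to a single RHS value — holds.
(iii) {B, C} → A: (B=K29, C=26): 2 rows → A takes values {H, L} — violation; (B=K98, C=28): 2 rows → A takes values {I, J} — violation — fails.
(iv) B → C: B=K32: 2 rows → C takes values {33, 36} — violation; B=K29: 4 rows → C takes values {22, 26, 28} — violation; B=K98: 3 rows → C takes values {28, 26} — violation — fails.
(v) A → C: A=Q: 2 rows → C takes values {33, 28} — violation; A=O: 2 rows → C takes values {22, 26} — violation; A=J: 2 rows → C takes values {36, 28} — violation — fails.
1 of the 5 dependencies holds.

1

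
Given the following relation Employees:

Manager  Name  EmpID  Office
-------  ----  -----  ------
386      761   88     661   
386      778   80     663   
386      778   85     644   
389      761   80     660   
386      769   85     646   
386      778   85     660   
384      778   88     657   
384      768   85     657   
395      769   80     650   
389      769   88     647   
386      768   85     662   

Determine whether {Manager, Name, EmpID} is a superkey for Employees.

No

Two distinct rows share (Manager=386, Name=778, EmpID=85), so {Manager, Name, EmpID} does not determine every attribute — not a superkey.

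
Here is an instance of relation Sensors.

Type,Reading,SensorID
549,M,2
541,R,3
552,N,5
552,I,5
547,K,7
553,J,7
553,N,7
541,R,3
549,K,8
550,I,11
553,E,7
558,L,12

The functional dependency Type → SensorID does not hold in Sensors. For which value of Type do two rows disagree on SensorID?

Type=549: 2 rows → SensorID takes values {2, 8} — violation
Type=541: 2 rows → SensorID = 3, 3 ✓
Type=552: 2 rows → SensorID = 5, 5 ✓
Type=547: 1 row → SensorID = 7 ✓
Type=553: 3 rows → SensorID = 7, 7, 7 ✓
Type=550: 1 row → SensorID = 11 ✓
Type=558: 1 row → SensorID = 12 ✓
The only Type value with inconsistent SensorID is Type=549.

549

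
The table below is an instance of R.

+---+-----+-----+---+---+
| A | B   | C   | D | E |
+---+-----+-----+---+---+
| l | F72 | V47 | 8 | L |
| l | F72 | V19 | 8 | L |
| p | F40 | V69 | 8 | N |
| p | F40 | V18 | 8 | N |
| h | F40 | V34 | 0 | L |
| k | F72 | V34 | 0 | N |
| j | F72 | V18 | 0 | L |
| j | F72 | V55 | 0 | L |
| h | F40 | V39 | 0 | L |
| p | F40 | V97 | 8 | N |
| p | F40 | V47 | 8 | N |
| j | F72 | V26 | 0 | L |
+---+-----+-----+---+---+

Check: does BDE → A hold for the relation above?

Yes

(B=F72, D=8, E=L): 2 rows → A = l, l ✓
(B=F40, D=8, E=N): 4 rows → A = p, p, p, p ✓
(B=F40, D=0, E=L): 2 rows → A = h, h ✓
(B=F72, D=0, E=N): 1 row → A = k ✓
(B=F72, D=0, E=L): 3 rows → A = j, j, j ✓
Every BDE value is associated with a single A value, so BDE → A holds.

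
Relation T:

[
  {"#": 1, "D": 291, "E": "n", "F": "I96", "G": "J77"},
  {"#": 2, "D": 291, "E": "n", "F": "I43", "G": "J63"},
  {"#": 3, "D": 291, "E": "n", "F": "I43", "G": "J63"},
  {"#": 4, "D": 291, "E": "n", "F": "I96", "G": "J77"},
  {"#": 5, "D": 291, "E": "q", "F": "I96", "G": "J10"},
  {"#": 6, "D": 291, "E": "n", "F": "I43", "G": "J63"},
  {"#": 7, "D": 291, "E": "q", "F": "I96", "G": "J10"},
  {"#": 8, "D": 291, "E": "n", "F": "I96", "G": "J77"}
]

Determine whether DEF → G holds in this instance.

Yes

(D=291, E=n, F=I96): rows 1, 4, 8 → G = J77, J77, J77 ✓
(D=291, E=n, F=I43): rows 2, 3, 6 → G = J63, J63, J63 ✓
(D=291, E=q, F=I96): rows 5, 7 → G = J10, J10 ✓
Every DEF value is associated with a single G value, so DEF → G holds.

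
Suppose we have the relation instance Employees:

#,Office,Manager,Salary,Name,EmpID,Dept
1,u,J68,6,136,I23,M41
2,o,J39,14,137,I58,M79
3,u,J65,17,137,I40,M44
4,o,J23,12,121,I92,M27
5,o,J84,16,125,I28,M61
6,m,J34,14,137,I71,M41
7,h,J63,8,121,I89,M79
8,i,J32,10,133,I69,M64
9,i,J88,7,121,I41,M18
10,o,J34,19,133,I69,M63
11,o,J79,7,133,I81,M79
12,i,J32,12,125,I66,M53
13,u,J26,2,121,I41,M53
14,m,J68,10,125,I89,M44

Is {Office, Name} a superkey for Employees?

Rows 10 and 11 have the same {Office, Name} value (Office=o, Name=133) but are distinct tuples, so {Office, Name} does not determine every attribute — not a superkey.

No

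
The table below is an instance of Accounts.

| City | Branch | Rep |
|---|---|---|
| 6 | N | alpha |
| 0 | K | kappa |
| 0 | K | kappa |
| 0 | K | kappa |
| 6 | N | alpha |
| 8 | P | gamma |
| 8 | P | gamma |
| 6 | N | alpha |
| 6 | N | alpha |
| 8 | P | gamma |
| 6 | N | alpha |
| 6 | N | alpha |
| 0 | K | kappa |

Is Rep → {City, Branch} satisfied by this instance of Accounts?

Rep=alpha: 6 rows → {City,Branch} = (6, N), (6, N), (6, N), (6, N), (6, N), (6, N) ✓
Rep=kappa: 4 rows → {City,Branch} = (0, K), (0, K), (0, K), (0, K) ✓
Rep=gamma: 3 rows → {City,Branch} = (8, P), (8, P), (8, P) ✓
Every Rep value is associated with a single {City, Branch} value, so Rep → {City, Branch} holds.

Yes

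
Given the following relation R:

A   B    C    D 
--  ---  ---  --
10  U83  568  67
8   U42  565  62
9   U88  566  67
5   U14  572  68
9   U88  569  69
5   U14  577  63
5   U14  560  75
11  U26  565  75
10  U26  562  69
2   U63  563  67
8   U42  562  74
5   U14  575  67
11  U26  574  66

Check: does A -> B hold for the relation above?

No

A=10: 2 rows → B takes values {U83, U26} — violation
A=8: 2 rows → B = U42, U42 ✓
A=9: 2 rows → B = U88, U88 ✓
A=5: 4 rows → B = U14, U14, U14, U14 ✓
A=11: 2 rows → B = U26, U26 ✓
A=2: 1 row → B = U63 ✓
Two rows agree on A but differ on B, so A -> B does not hold.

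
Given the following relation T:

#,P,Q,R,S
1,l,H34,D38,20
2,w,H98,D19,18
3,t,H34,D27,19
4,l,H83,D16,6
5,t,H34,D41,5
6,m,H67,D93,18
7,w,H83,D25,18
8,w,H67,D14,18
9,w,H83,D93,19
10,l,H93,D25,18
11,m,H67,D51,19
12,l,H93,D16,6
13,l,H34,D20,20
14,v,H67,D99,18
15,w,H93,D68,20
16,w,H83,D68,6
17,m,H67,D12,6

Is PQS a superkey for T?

Rows 1 and 13 have the same PQS value (P=l, Q=H34, S=20) but are distinct tuples, so PQS does not determine every attribute — not a superkey.

No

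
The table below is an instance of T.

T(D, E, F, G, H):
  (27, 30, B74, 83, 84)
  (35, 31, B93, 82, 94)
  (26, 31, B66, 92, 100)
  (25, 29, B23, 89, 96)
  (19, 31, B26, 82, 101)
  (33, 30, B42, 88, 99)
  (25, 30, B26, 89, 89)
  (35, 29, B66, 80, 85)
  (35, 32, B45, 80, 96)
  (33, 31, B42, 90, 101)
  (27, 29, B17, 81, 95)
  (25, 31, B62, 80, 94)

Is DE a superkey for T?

All 12 rows have distinct DE values, so DE → (all attributes) holds and DE is a superkey.

Yes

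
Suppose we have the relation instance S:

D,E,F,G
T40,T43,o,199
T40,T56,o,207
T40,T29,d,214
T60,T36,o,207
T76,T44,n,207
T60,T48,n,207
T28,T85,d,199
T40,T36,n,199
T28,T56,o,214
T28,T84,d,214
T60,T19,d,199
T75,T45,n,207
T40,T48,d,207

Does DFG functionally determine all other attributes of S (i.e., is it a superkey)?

Yes

All 13 rows have distinct DFG values, so DFG → (all attributes) holds and DFG is a superkey.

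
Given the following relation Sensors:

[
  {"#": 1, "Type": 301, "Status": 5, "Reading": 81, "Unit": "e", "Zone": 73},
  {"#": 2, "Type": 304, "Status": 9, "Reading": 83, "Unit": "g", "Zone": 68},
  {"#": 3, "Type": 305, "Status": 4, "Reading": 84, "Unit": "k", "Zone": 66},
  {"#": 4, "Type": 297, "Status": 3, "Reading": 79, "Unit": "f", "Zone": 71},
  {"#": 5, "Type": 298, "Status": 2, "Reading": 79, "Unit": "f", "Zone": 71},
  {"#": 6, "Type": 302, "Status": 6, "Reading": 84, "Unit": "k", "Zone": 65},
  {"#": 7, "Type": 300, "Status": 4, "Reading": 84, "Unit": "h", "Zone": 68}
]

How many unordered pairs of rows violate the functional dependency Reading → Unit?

Reading=84: violating pairs (3,7), (6,7) — 2 pairs.
Reading=79: all 2 rows agree on Unit — 0 pairs.

2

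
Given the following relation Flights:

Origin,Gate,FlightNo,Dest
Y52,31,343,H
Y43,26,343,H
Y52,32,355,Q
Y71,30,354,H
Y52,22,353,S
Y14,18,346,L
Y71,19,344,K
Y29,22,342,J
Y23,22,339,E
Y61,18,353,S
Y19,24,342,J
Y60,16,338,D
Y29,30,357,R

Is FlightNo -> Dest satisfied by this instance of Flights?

Yes

FlightNo=343: 2 rows → Dest = H, H ✓
FlightNo=355: 1 row → Dest = Q ✓
FlightNo=354: 1 row → Dest = H ✓
FlightNo=353: 2 rows → Dest = S, S ✓
FlightNo=346: 1 row → Dest = L ✓
FlightNo=344: 1 row → Dest = K ✓
FlightNo=342: 2 rows → Dest = J, J ✓
FlightNo=339: 1 row → Dest = E ✓
FlightNo=338: 1 row → Dest = D ✓
FlightNo=357: 1 row → Dest = R ✓
Every FlightNo value is associated with a single Dest value, so FlightNo -> Dest holds.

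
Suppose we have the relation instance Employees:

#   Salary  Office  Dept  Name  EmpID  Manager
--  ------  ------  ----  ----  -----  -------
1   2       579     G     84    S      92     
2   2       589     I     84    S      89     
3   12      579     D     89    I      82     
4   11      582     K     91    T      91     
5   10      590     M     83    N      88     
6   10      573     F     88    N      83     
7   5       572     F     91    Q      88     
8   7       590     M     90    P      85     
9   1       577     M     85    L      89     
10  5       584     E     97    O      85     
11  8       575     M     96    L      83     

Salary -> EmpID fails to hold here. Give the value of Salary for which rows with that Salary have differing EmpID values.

5

Salary=2: rows 1, 2 → EmpID = S, S ✓
Salary=12: row 3 → EmpID = I ✓
Salary=11: row 4 → EmpID = T ✓
Salary=10: rows 5, 6 → EmpID = N, N ✓
Salary=5: rows 7, 10 → EmpID takes values {Q, O} — violation
Salary=7: row 8 → EmpID = P ✓
Salary=1: row 9 → EmpID = L ✓
Salary=8: row 11 → EmpID = L ✓
The only Salary value with inconsistent EmpID is Salary=5.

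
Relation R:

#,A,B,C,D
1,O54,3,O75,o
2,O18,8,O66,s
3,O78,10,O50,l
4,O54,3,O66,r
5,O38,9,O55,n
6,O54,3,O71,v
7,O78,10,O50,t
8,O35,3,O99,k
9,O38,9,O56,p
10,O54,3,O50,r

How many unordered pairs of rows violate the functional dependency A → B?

0

A=O54: all 4 rows agree on B — 0 pairs.
A=O78: all 2 rows agree on B — 0 pairs.
A=O38: all 2 rows agree on B — 0 pairs.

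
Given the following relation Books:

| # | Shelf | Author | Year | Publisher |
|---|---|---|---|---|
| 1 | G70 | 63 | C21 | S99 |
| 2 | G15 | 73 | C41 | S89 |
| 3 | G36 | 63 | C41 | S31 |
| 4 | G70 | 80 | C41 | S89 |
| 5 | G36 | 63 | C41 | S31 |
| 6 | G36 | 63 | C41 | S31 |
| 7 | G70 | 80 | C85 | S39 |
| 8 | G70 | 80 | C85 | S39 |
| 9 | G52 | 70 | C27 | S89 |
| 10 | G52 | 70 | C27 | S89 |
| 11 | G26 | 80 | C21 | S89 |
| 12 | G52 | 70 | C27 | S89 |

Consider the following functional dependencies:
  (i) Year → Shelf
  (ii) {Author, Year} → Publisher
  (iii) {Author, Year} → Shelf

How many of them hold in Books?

(i) Year → Shelf: Year=C21: rows 1, 11 → Shelf takes values {G70, G26} — violation; Year=C41: rows 2, 3, 4, 5, 6 → Shelf takes values {G15, G36, G70} — violation — fails.
(ii) {Author, Year} → Publisher: every LHS value maps to a single RHS value — holds.
(iii) {Author, Year} → Shelf: every LHS value maps to a single RHS value — holds.
2 of the 3 dependencies hold.

2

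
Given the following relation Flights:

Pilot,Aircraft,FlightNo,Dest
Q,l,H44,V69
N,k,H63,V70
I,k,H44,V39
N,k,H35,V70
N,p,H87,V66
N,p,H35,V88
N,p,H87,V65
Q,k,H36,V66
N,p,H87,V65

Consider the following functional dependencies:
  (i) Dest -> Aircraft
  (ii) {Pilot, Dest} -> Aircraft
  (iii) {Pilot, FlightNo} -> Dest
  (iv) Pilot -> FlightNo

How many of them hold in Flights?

(i) Dest -> Aircraft: Dest=V66: 2 rows → Aircraft takes values {p, k} — violation — fails.
(ii) {Pilot, Dest} -> Aircraft: every LHS value maps to a single RHS value — holds.
(iii) {Pilot, FlightNo} -> Dest: (Pilot=N, FlightNo=H35): 2 rows → Dest takes values {V70, V88} — violation; (Pilot=N, FlightNo=H87): 3 rows → Dest takes values {V66, V65} — violation — fails.
(iv) Pilot -> FlightNo: Pilot=Q: 2 rows → FlightNo takes values {H44, H36} — violation; Pilot=N: 6 rows → FlightNo takes values {H63, H35, H87} — violation — fails.
1 of the 4 dependencies holds.

1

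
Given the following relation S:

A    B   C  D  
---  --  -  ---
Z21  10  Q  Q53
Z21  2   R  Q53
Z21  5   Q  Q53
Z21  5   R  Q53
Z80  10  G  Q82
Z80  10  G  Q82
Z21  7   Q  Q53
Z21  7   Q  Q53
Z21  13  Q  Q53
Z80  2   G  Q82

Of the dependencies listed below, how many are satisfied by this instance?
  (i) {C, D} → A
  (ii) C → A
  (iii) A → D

(i) {C, D} → A: every LHS value maps to a single RHS value — holds.
(ii) C → A: every LHS value maps to a single RHS value — holds.
(iii) A → D: every LHS value maps to a single RHS value — holds.
3 of the 3 dependencies hold.

3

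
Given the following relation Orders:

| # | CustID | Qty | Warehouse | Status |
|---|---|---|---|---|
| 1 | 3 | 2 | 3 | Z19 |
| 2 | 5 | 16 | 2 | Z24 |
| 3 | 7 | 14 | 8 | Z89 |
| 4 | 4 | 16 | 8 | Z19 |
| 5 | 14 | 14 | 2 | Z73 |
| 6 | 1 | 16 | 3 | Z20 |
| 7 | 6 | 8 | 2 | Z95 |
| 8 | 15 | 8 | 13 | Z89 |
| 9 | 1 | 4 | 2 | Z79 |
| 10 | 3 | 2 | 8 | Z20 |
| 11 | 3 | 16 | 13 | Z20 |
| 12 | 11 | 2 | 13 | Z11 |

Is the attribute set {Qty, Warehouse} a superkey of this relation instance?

All 12 rows have distinct {Qty, Warehouse} values, so {Qty, Warehouse} → (all attributes) holds and {Qty, Warehouse} is a superkey.

Yes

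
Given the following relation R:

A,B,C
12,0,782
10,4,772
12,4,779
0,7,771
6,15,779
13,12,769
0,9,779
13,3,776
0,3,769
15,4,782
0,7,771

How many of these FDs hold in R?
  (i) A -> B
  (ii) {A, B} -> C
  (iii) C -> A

1

(i) A -> B: A=12: 2 rows → B takes values {0, 4} — violation; A=0: 4 rows → B takes values {7, 9, 3} — violation; A=13: 2 rows → B takes values {12, 3} — violation — fails.
(ii) {A, B} -> C: every LHS value maps to a single RHS value — holds.
(iii) C -> A: C=782: 2 rows → A takes values {12, 15} — violation; C=779: 3 rows → A takes values {12, 6, 0} — violation; C=769: 2 rows → A takes values {13, 0} — violation — fails.
1 of the 3 dependencies holds.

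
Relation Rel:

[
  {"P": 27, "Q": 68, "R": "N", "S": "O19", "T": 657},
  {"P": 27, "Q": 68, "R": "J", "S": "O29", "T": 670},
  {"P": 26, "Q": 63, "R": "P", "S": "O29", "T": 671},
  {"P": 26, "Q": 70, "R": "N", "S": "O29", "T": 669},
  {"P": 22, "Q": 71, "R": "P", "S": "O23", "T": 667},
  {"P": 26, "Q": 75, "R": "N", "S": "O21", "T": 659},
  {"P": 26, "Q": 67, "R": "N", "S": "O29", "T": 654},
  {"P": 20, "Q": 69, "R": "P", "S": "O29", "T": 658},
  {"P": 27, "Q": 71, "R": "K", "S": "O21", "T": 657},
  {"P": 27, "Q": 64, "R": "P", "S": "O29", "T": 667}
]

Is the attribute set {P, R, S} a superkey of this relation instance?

Two distinct rows share (P=26, R=N, S=O29), so {P, R, S} does not determine every attribute — not a superkey.

No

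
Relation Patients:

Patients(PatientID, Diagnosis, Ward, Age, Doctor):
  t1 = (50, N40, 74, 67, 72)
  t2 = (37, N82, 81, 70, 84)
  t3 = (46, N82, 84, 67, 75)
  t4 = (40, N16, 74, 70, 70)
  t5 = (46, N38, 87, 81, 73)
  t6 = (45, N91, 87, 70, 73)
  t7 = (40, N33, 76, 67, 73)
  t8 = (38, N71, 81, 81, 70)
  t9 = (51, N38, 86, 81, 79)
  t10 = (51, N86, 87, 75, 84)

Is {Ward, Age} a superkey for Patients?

All 10 rows have distinct {Ward, Age} values, so {Ward, Age} → (all attributes) holds and {Ward, Age} is a superkey.

Yes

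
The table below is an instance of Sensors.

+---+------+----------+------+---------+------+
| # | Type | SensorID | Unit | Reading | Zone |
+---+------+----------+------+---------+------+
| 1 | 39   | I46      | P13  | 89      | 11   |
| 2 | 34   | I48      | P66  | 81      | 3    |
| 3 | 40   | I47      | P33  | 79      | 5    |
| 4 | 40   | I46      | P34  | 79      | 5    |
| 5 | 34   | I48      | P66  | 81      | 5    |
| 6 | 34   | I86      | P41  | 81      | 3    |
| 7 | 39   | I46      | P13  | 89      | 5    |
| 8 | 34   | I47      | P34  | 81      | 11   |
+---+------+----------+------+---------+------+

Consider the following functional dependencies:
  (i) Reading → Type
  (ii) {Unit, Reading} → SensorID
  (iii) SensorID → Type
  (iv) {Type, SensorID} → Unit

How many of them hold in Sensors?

(i) Reading → Type: every LHS value maps to a single RHS value — holds.
(ii) {Unit, Reading} → SensorID: every LHS value maps to a single RHS value — holds.
(iii) SensorID → Type: SensorID=I46: rows 1, 4, 7 → Type takes values {39, 40} — violation; SensorID=I47: rows 3, 8 → Type takes values {40, 34} — violation — fails.
(iv) {Type, SensorID} → Unit: every LHS value maps to a single RHS value — holds.
3 of the 4 dependencies hold.

3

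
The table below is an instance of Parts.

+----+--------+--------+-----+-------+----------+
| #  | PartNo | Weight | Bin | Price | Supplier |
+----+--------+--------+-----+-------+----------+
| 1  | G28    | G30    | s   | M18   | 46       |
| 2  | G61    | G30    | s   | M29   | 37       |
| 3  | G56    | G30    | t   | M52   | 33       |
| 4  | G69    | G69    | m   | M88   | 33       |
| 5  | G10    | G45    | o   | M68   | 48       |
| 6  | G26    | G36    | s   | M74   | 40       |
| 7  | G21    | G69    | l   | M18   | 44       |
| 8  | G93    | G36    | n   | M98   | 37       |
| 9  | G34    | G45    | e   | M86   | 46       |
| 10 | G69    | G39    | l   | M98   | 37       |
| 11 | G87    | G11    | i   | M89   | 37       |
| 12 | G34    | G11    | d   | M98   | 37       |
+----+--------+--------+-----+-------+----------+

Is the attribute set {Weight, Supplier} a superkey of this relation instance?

No

Rows 11 and 12 have the same {Weight, Supplier} value (Weight=G11, Supplier=37) but are distinct tuples, so {Weight, Supplier} does not determine every attribute — not a superkey.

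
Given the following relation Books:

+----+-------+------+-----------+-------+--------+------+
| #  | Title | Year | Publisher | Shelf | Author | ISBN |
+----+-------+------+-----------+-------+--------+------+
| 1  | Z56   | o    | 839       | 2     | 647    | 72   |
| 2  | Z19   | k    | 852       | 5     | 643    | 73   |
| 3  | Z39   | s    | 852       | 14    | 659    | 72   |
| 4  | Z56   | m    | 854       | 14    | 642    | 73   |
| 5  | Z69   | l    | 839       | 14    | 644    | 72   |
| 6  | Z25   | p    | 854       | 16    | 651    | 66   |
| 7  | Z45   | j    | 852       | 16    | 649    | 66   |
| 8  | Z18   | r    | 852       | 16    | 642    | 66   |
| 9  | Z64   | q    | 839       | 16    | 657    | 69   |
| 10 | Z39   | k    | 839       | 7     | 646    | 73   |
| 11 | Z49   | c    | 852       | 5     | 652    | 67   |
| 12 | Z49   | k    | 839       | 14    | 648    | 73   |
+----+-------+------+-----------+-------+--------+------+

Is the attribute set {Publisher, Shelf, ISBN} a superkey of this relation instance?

No

Rows 7 and 8 have the same {Publisher, Shelf, ISBN} value (Publisher=852, Shelf=16, ISBN=66) but are distinct tuples, so {Publisher, Shelf, ISBN} does not determine every attribute — not a superkey.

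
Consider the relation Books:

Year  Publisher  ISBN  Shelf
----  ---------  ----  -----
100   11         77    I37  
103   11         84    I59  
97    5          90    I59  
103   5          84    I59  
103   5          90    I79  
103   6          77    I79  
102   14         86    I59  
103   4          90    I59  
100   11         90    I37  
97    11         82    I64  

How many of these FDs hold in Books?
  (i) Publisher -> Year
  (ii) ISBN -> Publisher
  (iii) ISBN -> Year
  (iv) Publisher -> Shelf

(i) Publisher -> Year: Publisher=11: 4 rows → Year takes values {100, 103, 97} — violation; Publisher=5: 3 rows → Year takes values {97, 103} — violation — fails.
(ii) ISBN -> Publisher: ISBN=77: 2 rows → Publisher takes values {11, 6} — violation; ISBN=84: 2 rows → Publisher takes values {11, 5} — violation; ISBN=90: 4 rows → Publisher takes values {5, 4, 11} — violation — fails.
(iii) ISBN -> Year: ISBN=77: 2 rows → Year takes values {100, 103} — violation; ISBN=90: 4 rows → Year takes values {97, 103, 100} — violation — fails.
(iv) Publisher -> Shelf: Publisher=11: 4 rows → Shelf takes values {I37, I59, I64} — violation; Publisher=5: 3 rows → Shelf takes values {I59, I79} — violation — fails.
None of the 4 dependencies hold.

0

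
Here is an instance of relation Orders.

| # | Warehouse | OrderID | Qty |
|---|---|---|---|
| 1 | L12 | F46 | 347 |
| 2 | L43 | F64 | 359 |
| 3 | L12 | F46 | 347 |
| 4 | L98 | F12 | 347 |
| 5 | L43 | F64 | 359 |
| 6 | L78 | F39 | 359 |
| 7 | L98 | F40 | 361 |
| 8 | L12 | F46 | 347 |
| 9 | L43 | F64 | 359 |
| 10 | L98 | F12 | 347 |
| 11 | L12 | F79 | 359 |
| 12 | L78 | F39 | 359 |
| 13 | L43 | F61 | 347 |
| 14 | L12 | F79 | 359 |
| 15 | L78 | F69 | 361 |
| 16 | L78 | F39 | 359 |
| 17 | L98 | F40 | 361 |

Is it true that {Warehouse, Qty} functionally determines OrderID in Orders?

(Warehouse=L12, Qty=347): rows 1, 3, 8 → OrderID = F46, F46, F46 ✓
(Warehouse=L43, Qty=359): rows 2, 5, 9 → OrderID = F64, F64, F64 ✓
(Warehouse=L98, Qty=347): rows 4, 10 → OrderID = F12, F12 ✓
(Warehouse=L78, Qty=359): rows 6, 12, 16 → OrderID = F39, F39, F39 ✓
(Warehouse=L98, Qty=361): rows 7, 17 → OrderID = F40, F40 ✓
(Warehouse=L12, Qty=359): rows 11, 14 → OrderID = F79, F79 ✓
(Warehouse=L43, Qty=347): row 13 → OrderID = F61 ✓
(Warehouse=L78, Qty=361): row 15 → OrderID = F69 ✓
Every {Warehouse, Qty} value is associated with a single OrderID value, so {Warehouse, Qty} → OrderID holds.

Yes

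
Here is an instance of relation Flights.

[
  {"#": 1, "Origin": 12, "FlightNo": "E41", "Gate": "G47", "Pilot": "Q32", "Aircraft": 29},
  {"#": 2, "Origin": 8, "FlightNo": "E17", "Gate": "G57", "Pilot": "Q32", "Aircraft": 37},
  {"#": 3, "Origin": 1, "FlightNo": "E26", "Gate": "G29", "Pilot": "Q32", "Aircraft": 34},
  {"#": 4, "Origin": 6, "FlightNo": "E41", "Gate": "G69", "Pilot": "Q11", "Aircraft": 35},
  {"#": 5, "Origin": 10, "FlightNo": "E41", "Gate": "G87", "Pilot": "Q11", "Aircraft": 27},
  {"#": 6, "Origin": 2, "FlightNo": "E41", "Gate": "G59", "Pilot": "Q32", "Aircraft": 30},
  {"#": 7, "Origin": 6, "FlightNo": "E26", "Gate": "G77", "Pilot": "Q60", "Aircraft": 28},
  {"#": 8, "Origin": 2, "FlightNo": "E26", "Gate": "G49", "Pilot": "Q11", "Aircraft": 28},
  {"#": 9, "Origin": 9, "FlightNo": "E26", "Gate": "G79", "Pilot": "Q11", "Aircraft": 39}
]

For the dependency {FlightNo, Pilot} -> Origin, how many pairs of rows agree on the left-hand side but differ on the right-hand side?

3

(FlightNo=E41, Pilot=Q32): violating pairs (1,6) — 1 pair.
(FlightNo=E41, Pilot=Q11): violating pairs (4,5) — 1 pair.
(FlightNo=E26, Pilot=Q11): violating pairs (8,9) — 1 pair.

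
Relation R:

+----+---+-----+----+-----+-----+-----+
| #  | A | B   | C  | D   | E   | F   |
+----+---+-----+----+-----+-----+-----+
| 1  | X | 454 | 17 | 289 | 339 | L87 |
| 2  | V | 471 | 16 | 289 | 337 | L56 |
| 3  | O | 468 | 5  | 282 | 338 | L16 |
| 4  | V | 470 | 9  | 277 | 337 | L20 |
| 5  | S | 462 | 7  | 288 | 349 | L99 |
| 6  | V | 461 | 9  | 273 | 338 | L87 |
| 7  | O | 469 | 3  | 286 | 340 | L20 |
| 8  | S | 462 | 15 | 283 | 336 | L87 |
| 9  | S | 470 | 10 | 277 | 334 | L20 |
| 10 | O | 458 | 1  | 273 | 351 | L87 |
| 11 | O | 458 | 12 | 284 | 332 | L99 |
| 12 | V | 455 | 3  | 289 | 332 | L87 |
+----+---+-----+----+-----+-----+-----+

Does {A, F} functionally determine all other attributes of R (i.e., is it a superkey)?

No

Rows 6 and 12 have the same {A, F} value (A=V, F=L87) but are distinct tuples, so {A, F} does not determine every attribute — not a superkey.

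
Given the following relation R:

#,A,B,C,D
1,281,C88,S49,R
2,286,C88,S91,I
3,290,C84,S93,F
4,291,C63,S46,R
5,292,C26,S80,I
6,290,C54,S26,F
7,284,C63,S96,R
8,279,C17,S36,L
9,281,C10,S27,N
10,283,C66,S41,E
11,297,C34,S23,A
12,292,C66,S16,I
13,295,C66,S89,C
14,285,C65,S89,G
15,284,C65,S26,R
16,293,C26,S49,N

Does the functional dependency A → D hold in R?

A=281: rows 1, 9 → D takes values {R, N} — violation
A=286: row 2 → D = I ✓
A=290: rows 3, 6 → D = F, F ✓
A=291: row 4 → D = R ✓
A=292: rows 5, 12 → D = I, I ✓
A=284: rows 7, 15 → D = R, R ✓
A=279: row 8 → D = L ✓
A=283: row 10 → D = E ✓
A=297: row 11 → D = A ✓
A=295: row 13 → D = C ✓
A=285: row 14 → D = G ✓
A=293: row 16 → D = N ✓
Two rows agree on A but differ on D, so A → D does not hold.

No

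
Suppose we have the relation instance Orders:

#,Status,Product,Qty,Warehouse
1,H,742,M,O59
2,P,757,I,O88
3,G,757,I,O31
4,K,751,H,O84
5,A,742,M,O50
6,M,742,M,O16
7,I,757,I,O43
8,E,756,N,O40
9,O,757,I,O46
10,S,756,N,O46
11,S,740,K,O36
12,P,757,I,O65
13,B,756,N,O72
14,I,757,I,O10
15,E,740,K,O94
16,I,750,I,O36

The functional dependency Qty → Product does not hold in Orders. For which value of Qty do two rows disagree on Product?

Qty=M: rows 1, 5, 6 → Product = 742, 742, 742 ✓
Qty=I: rows 2, 3, 7, 9, 12, 14, 16 → Product takes values {757, 750} — violation
Qty=H: row 4 → Product = 751 ✓
Qty=N: rows 8, 10, 13 → Product = 756, 756, 756 ✓
Qty=K: rows 11, 15 → Product = 740, 740 ✓
The only Qty value with inconsistent Product is Qty=I.

I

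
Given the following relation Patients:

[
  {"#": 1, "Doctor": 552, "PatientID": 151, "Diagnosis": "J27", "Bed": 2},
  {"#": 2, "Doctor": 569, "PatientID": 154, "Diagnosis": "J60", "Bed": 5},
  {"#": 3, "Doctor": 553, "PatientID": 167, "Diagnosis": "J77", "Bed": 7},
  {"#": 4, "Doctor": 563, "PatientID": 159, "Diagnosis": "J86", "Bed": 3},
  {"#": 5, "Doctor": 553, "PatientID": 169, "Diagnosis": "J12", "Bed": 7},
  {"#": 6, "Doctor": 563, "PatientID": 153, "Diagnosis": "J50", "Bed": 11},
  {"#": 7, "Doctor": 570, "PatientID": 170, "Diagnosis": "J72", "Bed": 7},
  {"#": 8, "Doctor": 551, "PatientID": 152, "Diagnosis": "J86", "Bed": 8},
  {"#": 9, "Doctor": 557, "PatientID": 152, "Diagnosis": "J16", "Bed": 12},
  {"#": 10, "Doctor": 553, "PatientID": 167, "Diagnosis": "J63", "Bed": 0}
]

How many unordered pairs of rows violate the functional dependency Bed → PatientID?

3

Bed=7: violating pairs (3,5), (3,7), (5,7) — 3 pairs.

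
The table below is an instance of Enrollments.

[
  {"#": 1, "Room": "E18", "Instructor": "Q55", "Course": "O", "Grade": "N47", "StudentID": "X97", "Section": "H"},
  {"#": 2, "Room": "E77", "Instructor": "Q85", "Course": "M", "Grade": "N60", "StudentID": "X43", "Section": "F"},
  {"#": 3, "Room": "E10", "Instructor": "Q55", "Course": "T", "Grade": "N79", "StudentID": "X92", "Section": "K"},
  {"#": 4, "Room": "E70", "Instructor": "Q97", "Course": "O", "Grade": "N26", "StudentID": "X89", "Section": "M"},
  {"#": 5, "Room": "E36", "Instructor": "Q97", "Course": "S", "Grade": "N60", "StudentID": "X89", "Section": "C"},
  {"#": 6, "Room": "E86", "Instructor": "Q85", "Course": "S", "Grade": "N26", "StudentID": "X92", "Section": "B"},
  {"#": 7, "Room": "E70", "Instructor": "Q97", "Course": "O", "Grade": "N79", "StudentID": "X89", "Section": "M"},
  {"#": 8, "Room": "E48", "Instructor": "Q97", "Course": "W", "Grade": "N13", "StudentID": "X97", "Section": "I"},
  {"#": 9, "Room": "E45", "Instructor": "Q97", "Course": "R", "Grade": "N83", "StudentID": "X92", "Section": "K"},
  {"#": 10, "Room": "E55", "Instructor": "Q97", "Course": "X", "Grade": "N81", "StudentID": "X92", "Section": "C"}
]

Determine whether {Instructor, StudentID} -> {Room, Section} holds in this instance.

(Instructor=Q55, StudentID=X97): row 1 → {Room,Section} = (E18, H) ✓
(Instructor=Q85, StudentID=X43): row 2 → {Room,Section} = (E77, F) ✓
(Instructor=Q55, StudentID=X92): row 3 → {Room,Section} = (E10, K) ✓
(Instructor=Q97, StudentID=X89): rows 4, 5, 7 → {Room,Section} takes values {(E70, M), (E36, C)} — violation
(Instructor=Q85, StudentID=X92): row 6 → {Room,Section} = (E86, B) ✓
(Instructor=Q97, StudentID=X97): row 8 → {Room,Section} = (E48, I) ✓
(Instructor=Q97, StudentID=X92): rows 9, 10 → {Room,Section} takes values {(E45, K), (E55, C)} — violation
Two rows agree on {Instructor, StudentID} but differ on {Room, Section}, so {Instructor, StudentID} -> {Room, Section} does not hold.

No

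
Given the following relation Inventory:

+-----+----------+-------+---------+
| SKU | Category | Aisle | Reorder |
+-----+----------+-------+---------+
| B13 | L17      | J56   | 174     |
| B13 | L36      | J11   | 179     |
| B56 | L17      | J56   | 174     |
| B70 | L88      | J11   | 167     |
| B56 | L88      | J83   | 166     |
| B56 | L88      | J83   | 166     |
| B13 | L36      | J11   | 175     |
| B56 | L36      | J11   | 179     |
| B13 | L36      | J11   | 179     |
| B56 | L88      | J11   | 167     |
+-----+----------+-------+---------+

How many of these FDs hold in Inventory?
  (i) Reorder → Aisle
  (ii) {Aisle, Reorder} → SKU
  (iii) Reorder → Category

2

(i) Reorder → Aisle: every LHS value maps to a single RHS value — holds.
(ii) {Aisle, Reorder} → SKU: (Aisle=J56, Reorder=174): 2 rows → SKU takes values {B13, B56} — violation; (Aisle=J11, Reorder=179): 3 rows → SKU takes values {B13, B56} — violation; (Aisle=J11, Reorder=167): 2 rows → SKU takes values {B70, B56} — violation — fails.
(iii) Reorder → Category: every LHS value maps to a single RHS value — holds.
2 of the 3 dependencies hold.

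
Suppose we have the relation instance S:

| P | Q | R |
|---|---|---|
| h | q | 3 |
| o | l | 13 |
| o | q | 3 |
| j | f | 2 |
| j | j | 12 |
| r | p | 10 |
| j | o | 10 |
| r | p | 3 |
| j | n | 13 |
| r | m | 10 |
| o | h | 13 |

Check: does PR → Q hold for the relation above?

(P=h, R=3): 1 row → Q = q ✓
(P=o, R=13): 2 rows → Q takes values {l, h} — violation
(P=o, R=3): 1 row → Q = q ✓
(P=j, R=2): 1 row → Q = f ✓
(P=j, R=12): 1 row → Q = j ✓
(P=r, R=10): 2 rows → Q takes values {p, m} — violation
(P=j, R=10): 1 row → Q = o ✓
(P=r, R=3): 1 row → Q = p ✓
(P=j, R=13): 1 row → Q = n ✓
Two rows agree on PR but differ on Q, so PR → Q does not hold.

No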